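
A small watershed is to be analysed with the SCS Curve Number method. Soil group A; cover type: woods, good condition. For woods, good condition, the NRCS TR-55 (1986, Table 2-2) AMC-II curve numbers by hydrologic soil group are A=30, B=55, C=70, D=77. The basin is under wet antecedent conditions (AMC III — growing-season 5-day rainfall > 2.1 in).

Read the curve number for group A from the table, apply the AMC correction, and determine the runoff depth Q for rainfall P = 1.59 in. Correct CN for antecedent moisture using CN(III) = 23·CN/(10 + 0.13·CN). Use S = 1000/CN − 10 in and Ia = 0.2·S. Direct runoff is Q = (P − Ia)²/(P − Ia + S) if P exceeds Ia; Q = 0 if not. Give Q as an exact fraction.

NRCS table: woods, good condition, soil group A → CN(II) = 30
Adjust CN=30 to AMC III: 23·30/(10 + 0.13·30) → 690 ÷ (139/10) = 6900/139 ≈ 49.640
S = 1000/(6900/139) − 10 = 700/69 in ≈ 10.145 in
Ia = 0.2S: 0.2·10.145 = 2.029 in (exactly 140/69)
P = 1.590 ≤ Ia = 2.029 in: entire storm abstracted, Q = 0.

Q = 0 in ≈ 0.000 in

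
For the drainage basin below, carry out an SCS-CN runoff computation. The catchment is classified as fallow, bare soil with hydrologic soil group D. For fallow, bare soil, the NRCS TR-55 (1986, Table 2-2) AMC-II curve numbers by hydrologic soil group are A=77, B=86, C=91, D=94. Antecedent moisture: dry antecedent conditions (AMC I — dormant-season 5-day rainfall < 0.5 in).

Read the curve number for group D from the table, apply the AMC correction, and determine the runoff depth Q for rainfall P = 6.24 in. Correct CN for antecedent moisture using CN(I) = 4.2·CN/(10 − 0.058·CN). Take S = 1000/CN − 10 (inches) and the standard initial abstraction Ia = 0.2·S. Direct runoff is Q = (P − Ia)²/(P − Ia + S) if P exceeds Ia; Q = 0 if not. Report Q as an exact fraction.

NRCS table: fallow, bare soil, soil group D → CN(II) = 94
Adjust CN=94 to AMC I: 4.2·94/(10 − 0.058·94) → (1974/5) ÷ (1137/250) = 32900/379 ≈ 86.807
Retention S: 1000/CN − 10 with CN=86.807 → S = 500/329 ≈ 1.520 in
Ia = 0.2S: 0.2·1.520 = 0.304 in (exactly 100/329)
P − Ia = 6.240 − 0.304 = 48824/8225 ≈ 5.936 in (> 0, runoff occurs)
Runoff Q = (P−Ia)²/(P−Ia+S) = (5.936)²/(5.936+1.520) = 595945744/126097475 ≈ 4.726 in

Q = 595945744/126097475 in ≈ 4.726 in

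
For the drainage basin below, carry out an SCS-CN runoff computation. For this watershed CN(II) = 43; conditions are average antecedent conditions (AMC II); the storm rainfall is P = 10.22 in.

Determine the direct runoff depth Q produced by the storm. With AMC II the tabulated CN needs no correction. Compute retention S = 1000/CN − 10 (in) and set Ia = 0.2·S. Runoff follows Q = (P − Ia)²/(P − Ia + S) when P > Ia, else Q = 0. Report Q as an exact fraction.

Q = 264810529/96261950 in ≈ 2.751 in

Average conditions: CN = 43 (no AMC adjustment).
Retention S: 1000/CN − 10 with CN=43.000 → S = 570/43 ≈ 13.256 in
Initial abstraction Ia = S/5 = (570/43)/5 = 114/43 ≈ 2.651 in
Since P=10.220 > Ia=2.651: effective rainfall P−Ia = 16273/2150 in
Q = (16273/2150)²/((16273/2150) + 570/43) = (264810529/4622500)/(44773/2150) = 264810529/96261950 in ≈ 2.751 in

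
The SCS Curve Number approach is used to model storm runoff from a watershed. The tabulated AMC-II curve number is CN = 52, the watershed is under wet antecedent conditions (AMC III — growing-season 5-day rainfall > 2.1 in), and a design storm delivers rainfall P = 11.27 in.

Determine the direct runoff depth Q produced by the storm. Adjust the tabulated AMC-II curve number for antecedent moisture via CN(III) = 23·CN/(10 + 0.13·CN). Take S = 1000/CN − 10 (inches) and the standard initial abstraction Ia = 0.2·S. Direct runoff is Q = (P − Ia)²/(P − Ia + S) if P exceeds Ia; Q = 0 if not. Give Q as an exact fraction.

Q = 97952098729/12945892700 in ≈ 7.566 in

Adjust CN=52 to AMC III: 23·52/(10 + 0.13·52) → 1196 ÷ (419/25) = 29900/419 ≈ 71.360
Max retention: S = 1000/(29900/419) − 10 = 1200/299 in (≈ 4.013 in)
Ia = 0.2S: 0.2·4.013 = 0.803 in (exactly 240/299)
Since P=11.270 > Ia=0.803: effective rainfall P−Ia = 312973/29900 in
Runoff Q = (P−Ia)²/(P−Ia+S) = (10.467)²/(10.467+4.013) = 97952098729/12945892700 ≈ 7.566 in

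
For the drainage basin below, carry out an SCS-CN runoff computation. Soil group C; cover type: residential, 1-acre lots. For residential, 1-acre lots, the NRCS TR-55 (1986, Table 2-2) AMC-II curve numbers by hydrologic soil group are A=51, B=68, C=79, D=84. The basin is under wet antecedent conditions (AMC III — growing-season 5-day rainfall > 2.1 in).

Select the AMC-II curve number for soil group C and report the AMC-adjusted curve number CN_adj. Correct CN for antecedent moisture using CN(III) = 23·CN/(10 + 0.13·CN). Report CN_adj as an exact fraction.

NRCS table: residential, 1-acre lots, soil group C → CN(II) = 79
CN(III) from CN(II)=79: (23·79)/(10 + 0.13·79) = 181700/2027 ≈ 89.640

CN_adj = 181700/2027 ≈ 89.640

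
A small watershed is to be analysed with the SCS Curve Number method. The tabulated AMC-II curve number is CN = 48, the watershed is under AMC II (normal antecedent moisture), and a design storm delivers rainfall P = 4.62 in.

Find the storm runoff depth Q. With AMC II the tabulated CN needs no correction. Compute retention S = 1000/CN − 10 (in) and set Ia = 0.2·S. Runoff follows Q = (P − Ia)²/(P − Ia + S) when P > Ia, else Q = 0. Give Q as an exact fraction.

Q = 67712/149475 in ≈ 0.453 in

CN(II) = 48; AMC II needs no correction.
Retention S: 1000/CN − 10 with CN=48.000 → S = 65/6 ≈ 10.833 in
Ia = 0.2·(65/6) = 13/6 in ≈ 2.167 in
Excess rainfall: 4.620 − 2.167 = 2.453 in; P > Ia so Q > 0
Runoff Q = (P−Ia)²/(P−Ia+S) = (2.453)²/(2.453+10.833) = 67712/149475 ≈ 0.453 in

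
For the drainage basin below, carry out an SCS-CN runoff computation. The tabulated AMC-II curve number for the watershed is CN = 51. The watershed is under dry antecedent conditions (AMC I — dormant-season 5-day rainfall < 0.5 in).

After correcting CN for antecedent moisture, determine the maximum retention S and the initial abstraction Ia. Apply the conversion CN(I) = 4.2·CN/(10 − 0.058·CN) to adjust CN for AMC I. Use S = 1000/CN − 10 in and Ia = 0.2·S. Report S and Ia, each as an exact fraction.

S = 3500/153 in ≈ 22.876 in; Ia = 700/153 in ≈ 4.575 in

Adjust CN=51 to AMC I: 4.2·51/(10 − 0.058·51) → (1071/5) ÷ (3521/500) = 15300/503 ≈ 30.417
Max retention: S = 1000/(15300/503) − 10 = 3500/153 in (≈ 22.876 in)
Ia = 0.2·(3500/153) = 700/153 in ≈ 4.575 in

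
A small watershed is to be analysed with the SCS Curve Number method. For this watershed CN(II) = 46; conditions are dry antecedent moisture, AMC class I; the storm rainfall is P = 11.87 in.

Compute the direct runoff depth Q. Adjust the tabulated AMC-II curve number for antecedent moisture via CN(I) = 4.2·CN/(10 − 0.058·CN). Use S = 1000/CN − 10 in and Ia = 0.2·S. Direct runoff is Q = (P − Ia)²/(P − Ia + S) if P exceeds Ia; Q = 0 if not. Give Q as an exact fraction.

Q = 10222625449/8872822700 in ≈ 1.152 in

Dry (AMC I): CN(I) = 4.2·46/(10 − 0.058·46) = (966/5)/(1833/250) = 16100/611 ≈ 26.350
Max retention: S = 1000/(16100/611) − 10 = 4500/161 in (≈ 27.950 in)
Ia = 0.2·(4500/161) = 900/161 in ≈ 5.590 in
Since P=11.870 > Ia=5.590: effective rainfall P−Ia = 101107/16100 in
Q: (101107/16100)² ÷ (551107/16100) = 10222625449/8872822700 in (≈ 1.152 in)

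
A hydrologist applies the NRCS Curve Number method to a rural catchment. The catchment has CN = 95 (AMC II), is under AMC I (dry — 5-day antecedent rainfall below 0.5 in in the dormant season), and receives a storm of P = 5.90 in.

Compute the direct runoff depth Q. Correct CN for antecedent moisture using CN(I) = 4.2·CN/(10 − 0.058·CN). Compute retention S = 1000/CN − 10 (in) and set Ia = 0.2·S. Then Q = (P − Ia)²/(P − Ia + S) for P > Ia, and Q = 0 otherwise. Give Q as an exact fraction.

CN(I) from CN(II)=95: (4.2·95)/(10 − 0.058·95) = 39900/449 ≈ 88.864
Max retention: S = 1000/(39900/449) − 10 = 500/399 in (≈ 1.253 in)
Initial abstraction Ia = S/5 = (500/399)/5 = 100/399 ≈ 0.251 in
Excess rainfall: 5.900 − 0.251 = 5.649 in; P > Ia so Q > 0
Q: (22541/3990)² ÷ (27541/3990) = 508096681/109888590 in (≈ 4.624 in)

Q = 508096681/109888590 in ≈ 4.624 in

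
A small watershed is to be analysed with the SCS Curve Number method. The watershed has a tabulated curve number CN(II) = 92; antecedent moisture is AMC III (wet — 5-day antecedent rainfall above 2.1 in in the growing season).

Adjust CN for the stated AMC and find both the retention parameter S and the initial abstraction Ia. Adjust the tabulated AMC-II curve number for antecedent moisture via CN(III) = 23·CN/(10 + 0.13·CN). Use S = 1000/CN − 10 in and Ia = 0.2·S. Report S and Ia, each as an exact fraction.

CN(III) from CN(II)=92: (23·92)/(10 + 0.13·92) = 52900/549 ≈ 96.357
S = 1000/(52900/549) − 10 = 200/529 in ≈ 0.378 in
Ia = 0.2S: 0.2·0.378 = 0.076 in (exactly 40/529)

S = 200/529 in ≈ 0.378 in; Ia = 40/529 in ≈ 0.076 in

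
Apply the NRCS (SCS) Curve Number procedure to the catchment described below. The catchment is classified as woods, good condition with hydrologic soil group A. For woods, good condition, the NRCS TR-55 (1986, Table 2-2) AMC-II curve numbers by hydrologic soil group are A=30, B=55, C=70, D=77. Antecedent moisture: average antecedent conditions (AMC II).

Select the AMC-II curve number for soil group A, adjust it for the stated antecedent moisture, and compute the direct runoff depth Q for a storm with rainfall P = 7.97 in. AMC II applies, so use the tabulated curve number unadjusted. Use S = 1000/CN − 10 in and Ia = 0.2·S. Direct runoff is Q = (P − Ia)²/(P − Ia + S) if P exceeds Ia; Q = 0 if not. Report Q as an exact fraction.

Q = 982081/2397300 in ≈ 0.410 in

NRCS table: woods, good condition, soil group A → CN(II) = 30
Average conditions: CN = 30 (no AMC adjustment).
S = 1000/30 − 10 = 70/3 in ≈ 23.333 in
Initial abstraction Ia = S/5 = (70/3)/5 = 14/3 ≈ 4.667 in
Since P=7.970 > Ia=4.667: effective rainfall P−Ia = 991/300 in
Runoff Q = (P−Ia)²/(P−Ia+S) = (3.303)²/(3.303+23.333) = 982081/2397300 ≈ 0.410 in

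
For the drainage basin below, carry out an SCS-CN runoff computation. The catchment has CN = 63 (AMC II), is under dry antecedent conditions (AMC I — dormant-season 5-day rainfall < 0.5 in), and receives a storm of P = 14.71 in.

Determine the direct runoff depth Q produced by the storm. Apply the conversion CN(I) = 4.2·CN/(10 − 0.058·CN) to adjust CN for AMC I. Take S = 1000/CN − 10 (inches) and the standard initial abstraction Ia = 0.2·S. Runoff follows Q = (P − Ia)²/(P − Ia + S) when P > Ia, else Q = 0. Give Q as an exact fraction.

CN(I) from CN(II)=63: (4.2·63)/(10 − 0.058·63) = 132300/3173 ≈ 41.696
S = 1000/(132300/3173) − 10 = 18500/1323 in ≈ 13.983 in
Ia = 0.2S: 0.2·13.983 = 2.797 in (exactly 3700/1323)
P − Ia = 14.710 − 2.797 = 1576133/132300 ≈ 11.913 in (> 0, runoff occurs)
Runoff Q = (P−Ia)²/(P−Ia+S) = (11.913)²/(11.913+13.983) = 2484195233689/453277395900 ≈ 5.481 in

Q = 2484195233689/453277395900 in ≈ 5.481 in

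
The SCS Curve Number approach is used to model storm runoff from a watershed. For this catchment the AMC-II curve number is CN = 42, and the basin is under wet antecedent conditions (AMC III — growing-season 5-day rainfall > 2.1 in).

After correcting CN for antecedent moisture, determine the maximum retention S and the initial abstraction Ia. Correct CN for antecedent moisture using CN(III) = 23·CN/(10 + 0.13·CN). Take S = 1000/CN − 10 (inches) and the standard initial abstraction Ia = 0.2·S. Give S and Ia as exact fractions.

Adjust CN=42 to AMC III: 23·42/(10 + 0.13·42) → 966 ÷ (773/50) = 48300/773 ≈ 62.484
S = 1000/(48300/773) − 10 = 2900/483 in ≈ 6.004 in
Initial abstraction Ia = S/5 = (2900/483)/5 = 580/483 ≈ 1.201 in

S = 2900/483 in ≈ 6.004 in; Ia = 580/483 in ≈ 1.201 in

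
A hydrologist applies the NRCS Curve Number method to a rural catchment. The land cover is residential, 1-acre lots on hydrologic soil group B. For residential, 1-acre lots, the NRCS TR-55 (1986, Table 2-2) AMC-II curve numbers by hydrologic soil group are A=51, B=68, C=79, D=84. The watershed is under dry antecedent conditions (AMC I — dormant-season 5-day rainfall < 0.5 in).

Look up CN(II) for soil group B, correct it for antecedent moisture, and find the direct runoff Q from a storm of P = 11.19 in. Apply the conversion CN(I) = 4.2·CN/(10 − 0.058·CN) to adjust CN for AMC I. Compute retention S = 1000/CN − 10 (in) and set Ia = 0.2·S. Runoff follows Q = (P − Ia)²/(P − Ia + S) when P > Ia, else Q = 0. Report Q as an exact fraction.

NRCS table: residential, 1-acre lots, soil group B → CN(II) = 68
Dry (AMC I): CN(I) = 4.2·68/(10 − 0.058·68) = (1428/5)/(757/125) = 35700/757 ≈ 47.160
S = 1000/(35700/757) − 10 = 4000/357 in ≈ 11.204 in
Initial abstraction Ia = S/5 = (4000/357)/5 = 800/357 ≈ 2.241 in
Since P=11.190 > Ia=2.241: effective rainfall P−Ia = 319483/35700 in
Runoff Q = (P−Ia)²/(P−Ia+S) = (8.949)²/(8.949+11.204) = 102069387289/25685543100 ≈ 3.974 in

Q = 102069387289/25685543100 in ≈ 3.974 in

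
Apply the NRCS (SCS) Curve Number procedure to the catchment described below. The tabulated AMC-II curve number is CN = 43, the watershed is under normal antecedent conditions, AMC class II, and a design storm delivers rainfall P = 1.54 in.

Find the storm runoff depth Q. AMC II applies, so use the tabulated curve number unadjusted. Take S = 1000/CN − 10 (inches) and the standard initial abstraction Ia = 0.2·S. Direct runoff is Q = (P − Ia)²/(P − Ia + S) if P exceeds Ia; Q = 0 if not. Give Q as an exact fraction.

Q = 0 in ≈ 0.000 in

CN(II) = 43; AMC II needs no correction.
Retention S: 1000/CN − 10 with CN=43.000 → S = 570/43 ≈ 13.256 in
Ia = 0.2·(570/43) = 114/43 in ≈ 2.651 in
P = 1.540 ≤ Ia = 2.651 in: entire storm abstracted, Q = 0.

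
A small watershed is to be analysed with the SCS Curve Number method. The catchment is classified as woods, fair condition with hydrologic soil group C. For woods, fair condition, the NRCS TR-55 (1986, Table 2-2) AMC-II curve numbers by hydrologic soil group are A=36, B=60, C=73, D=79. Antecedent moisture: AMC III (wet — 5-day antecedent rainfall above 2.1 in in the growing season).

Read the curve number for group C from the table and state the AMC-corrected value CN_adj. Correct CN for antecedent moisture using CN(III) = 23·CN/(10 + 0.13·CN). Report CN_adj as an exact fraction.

NRCS table: woods, fair condition, soil group C → CN(II) = 73
CN(III) from CN(II)=73: (23·73)/(10 + 0.13·73) = 167900/1949 ≈ 86.147

CN_adj = 167900/1949 ≈ 86.147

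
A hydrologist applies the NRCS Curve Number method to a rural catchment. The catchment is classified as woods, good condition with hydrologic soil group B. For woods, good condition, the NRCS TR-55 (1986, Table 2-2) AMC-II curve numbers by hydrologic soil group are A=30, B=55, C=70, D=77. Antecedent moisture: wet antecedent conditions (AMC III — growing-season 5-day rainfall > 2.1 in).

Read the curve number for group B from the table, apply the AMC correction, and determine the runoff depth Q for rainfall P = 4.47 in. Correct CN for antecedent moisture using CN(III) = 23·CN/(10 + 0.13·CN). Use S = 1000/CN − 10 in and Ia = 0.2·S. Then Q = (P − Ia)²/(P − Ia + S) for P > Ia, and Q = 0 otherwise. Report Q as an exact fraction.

NRCS table: woods, good condition, soil group B → CN(II) = 55
CN(III) from CN(II)=55: (23·55)/(10 + 0.13·55) = 25300/343 ≈ 73.761
S = 1000/(25300/343) − 10 = 900/253 in ≈ 3.557 in
Initial abstraction Ia = S/5 = (900/253)/5 = 180/253 ≈ 0.711 in
Excess rainfall: 4.470 − 0.711 = 3.759 in; P > Ia so Q > 0
Q: (95091/25300)² ÷ (185091/25300) = 3014099427/1560934100 in (≈ 1.931 in)

Q = 3014099427/1560934100 in ≈ 1.931 in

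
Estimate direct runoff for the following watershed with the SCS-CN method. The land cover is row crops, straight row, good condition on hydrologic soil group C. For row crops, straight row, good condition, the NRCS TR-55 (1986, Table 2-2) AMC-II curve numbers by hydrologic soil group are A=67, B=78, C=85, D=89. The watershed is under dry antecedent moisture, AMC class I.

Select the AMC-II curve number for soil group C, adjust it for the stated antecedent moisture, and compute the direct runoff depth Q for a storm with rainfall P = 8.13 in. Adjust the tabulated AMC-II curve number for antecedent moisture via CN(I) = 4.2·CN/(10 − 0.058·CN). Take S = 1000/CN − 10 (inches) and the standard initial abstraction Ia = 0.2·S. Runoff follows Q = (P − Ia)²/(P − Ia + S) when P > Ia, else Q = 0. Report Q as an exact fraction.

NRCS table: row crops, straight row, good condition, soil group C → CN(II) = 85
Adjust CN=85 to AMC I: 4.2·85/(10 − 0.058·85) → 357 ÷ (507/100) = 11900/169 ≈ 70.414
Retention S: 1000/CN − 10 with CN=70.414 → S = 500/119 ≈ 4.202 in
Initial abstraction Ia = S/5 = (500/119)/5 = 100/119 ≈ 0.840 in
P − Ia = 8.130 − 0.840 = 86747/11900 ≈ 7.290 in (> 0, runoff occurs)
Runoff Q = (P−Ia)²/(P−Ia+S) = (7.290)²/(7.290+4.202) = 7525042009/1627289300 ≈ 4.624 in

Q = 7525042009/1627289300 in ≈ 4.624 in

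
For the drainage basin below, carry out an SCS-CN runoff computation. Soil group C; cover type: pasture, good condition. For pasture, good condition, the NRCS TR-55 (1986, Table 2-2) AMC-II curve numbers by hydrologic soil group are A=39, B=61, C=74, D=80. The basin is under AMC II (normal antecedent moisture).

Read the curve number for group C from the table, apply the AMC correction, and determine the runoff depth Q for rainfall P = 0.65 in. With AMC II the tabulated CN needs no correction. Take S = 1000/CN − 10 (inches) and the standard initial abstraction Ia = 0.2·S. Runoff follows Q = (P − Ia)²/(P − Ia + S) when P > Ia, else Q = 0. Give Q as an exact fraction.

NRCS table: pasture, good condition, soil group C → CN(II) = 74
AMC II — tabulated CN = 74 applies directly.
S = 1000/74 − 10 = 130/37 in ≈ 3.514 in
Ia = 0.2S: 0.2·3.514 = 0.703 in (exactly 26/37)
P = 0.650 ≤ Ia = 0.703 in: entire storm abstracted, Q = 0.

Q = 0 in ≈ 0.000 in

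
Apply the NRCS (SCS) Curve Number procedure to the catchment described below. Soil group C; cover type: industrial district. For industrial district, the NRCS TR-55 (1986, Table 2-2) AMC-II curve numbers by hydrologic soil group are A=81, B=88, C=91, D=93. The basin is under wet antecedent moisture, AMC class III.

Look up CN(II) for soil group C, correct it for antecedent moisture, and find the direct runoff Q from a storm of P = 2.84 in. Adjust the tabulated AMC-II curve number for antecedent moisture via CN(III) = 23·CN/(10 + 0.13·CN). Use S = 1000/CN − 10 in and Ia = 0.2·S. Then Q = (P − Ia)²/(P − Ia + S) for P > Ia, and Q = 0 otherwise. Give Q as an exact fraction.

NRCS table: industrial district, soil group C → CN(II) = 91
Wet (AMC III): CN(III) = 23·91/(10 + 0.13·91) = 2093/(2183/100) = 209300/2183 ≈ 95.877
S = 1000/(209300/2183) − 10 = 900/2093 in ≈ 0.430 in
Ia = 0.2S: 0.2·0.430 = 0.086 in (exactly 180/2093)
P − Ia = 2.840 − 0.086 = 144103/52325 ≈ 2.754 in (> 0, runoff occurs)
Runoff Q = (P−Ia)²/(P−Ia+S) = (2.754)²/(2.754+0.430) = 20765674609/8717501975 ≈ 2.382 in

Q = 20765674609/8717501975 in ≈ 2.382 in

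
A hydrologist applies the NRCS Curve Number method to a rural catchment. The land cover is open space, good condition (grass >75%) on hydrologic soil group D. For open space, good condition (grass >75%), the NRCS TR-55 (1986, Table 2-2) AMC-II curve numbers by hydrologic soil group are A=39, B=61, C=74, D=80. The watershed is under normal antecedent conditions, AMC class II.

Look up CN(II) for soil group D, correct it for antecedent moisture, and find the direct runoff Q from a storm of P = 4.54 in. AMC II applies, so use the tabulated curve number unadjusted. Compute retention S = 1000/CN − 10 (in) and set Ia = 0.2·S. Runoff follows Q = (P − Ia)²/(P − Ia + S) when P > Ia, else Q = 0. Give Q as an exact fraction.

Q = 20402/8175 in ≈ 2.496 in

NRCS table: open space, good condition (grass >75%), soil group D → CN(II) = 80
CN(II) = 80; AMC II needs no correction.
Retention S: 1000/CN − 10 with CN=80.000 → S = 5/2 ≈ 2.500 in
Ia = 0.2S: 0.2·2.500 = 0.500 in (exactly 1/2)
P − Ia = 4.540 − 0.500 = 101/25 ≈ 4.040 in (> 0, runoff occurs)
Q = (101/25)²/((101/25) + 5/2) = (10201/625)/(327/50) = 20402/8175 in ≈ 2.496 in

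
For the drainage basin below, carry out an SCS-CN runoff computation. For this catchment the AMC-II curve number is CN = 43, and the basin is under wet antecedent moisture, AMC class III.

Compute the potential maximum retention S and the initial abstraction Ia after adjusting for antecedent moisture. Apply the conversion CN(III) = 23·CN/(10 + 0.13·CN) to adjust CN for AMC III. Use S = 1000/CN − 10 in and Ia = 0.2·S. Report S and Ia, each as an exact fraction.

S = 5700/989 in ≈ 5.763 in; Ia = 1140/989 in ≈ 1.153 in

Wet (AMC III): CN(III) = 23·43/(10 + 0.13·43) = 989/(1559/100) = 98900/1559 ≈ 63.438
S = 1000/(98900/1559) − 10 = 5700/989 in ≈ 5.763 in
Initial abstraction Ia = S/5 = (5700/989)/5 = 1140/989 ≈ 1.153 in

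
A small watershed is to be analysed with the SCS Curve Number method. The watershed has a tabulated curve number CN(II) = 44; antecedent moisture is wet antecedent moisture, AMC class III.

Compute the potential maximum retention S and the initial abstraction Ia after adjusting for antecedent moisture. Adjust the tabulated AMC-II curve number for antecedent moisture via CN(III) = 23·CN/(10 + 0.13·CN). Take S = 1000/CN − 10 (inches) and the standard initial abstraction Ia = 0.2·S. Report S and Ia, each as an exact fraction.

S = 1400/253 in ≈ 5.534 in; Ia = 280/253 in ≈ 1.107 in

Wet (AMC III): CN(III) = 23·44/(10 + 0.13·44) = 1012/(393/25) = 25300/393 ≈ 64.377
Retention S: 1000/CN − 10 with CN=64.377 → S = 1400/253 ≈ 5.534 in
Ia = 0.2S: 0.2·5.534 = 1.107 in (exactly 280/253)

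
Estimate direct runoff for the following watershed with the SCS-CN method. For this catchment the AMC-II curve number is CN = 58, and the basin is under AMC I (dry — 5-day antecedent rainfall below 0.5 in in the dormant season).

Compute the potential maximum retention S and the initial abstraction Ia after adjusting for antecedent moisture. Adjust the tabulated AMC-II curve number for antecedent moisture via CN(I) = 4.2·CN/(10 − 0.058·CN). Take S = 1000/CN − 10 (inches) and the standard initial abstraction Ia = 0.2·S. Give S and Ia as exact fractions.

S = 500/29 in ≈ 17.241 in; Ia = 100/29 in ≈ 3.448 in

Dry (AMC I): CN(I) = 4.2·58/(10 − 0.058·58) = (1218/5)/(1659/250) = 2900/79 ≈ 36.709
Max retention: S = 1000/(2900/79) − 10 = 500/29 in (≈ 17.241 in)
Ia = 0.2S: 0.2·17.241 = 3.448 in (exactly 100/29)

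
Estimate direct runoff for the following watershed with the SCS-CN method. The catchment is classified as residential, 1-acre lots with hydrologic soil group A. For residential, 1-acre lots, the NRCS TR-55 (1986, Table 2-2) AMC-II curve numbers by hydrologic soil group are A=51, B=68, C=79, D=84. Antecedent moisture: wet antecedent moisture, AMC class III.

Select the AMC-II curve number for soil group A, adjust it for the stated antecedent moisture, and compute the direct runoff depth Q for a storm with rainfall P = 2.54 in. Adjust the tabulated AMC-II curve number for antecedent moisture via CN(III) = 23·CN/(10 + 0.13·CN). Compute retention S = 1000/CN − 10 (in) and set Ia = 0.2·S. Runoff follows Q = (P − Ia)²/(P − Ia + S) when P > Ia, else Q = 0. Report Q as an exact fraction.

NRCS table: residential, 1-acre lots, soil group A → CN(II) = 51
Adjust CN=51 to AMC III: 23·51/(10 + 0.13·51) → 1173 ÷ (1663/100) = 117300/1663 ≈ 70.535
Retention S: 1000/CN − 10 with CN=70.535 → S = 4900/1173 ≈ 4.177 in
Ia = 0.2S: 0.2·4.177 = 0.835 in (exactly 980/1173)
Excess rainfall: 2.540 − 0.835 = 1.705 in; P > Ia so Q > 0
Q = (99971/58650)²/((99971/58650) + 4900/1173) = (9994200841/3439822500)/(344971/58650) = 9994200841/20232549150 in ≈ 0.494 in

Q = 9994200841/20232549150 in ≈ 0.494 in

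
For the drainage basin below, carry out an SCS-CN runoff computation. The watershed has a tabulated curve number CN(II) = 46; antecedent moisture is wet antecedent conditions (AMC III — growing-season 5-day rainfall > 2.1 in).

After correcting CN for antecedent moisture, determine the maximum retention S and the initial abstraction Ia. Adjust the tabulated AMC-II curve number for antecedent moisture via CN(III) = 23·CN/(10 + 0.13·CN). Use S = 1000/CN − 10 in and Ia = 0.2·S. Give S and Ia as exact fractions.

CN(III) from CN(II)=46: (23·46)/(10 + 0.13·46) = 52900/799 ≈ 66.208
S = 1000/(52900/799) − 10 = 2700/529 in ≈ 5.104 in
Initial abstraction Ia = S/5 = (2700/529)/5 = 540/529 ≈ 1.021 in

S = 2700/529 in ≈ 5.104 in; Ia = 540/529 in ≈ 1.021 in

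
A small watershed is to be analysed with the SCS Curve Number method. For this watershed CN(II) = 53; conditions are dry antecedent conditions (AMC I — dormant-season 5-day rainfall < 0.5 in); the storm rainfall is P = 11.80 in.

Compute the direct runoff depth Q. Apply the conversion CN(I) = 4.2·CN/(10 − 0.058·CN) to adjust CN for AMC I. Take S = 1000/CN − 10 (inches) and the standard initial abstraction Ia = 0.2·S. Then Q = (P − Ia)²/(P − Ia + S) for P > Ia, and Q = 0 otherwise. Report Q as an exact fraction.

Adjust CN=53 to AMC I: 4.2·53/(10 − 0.058·53) → (1113/5) ÷ (3463/500) = 111300/3463 ≈ 32.140
Max retention: S = 1000/(111300/3463) − 10 = 23500/1113 in (≈ 21.114 in)
Initial abstraction Ia = S/5 = (23500/1113)/5 = 4700/1113 ≈ 4.223 in
Excess rainfall: 11.800 − 4.223 = 7.577 in; P > Ia so Q > 0
Q = (42167/5565)²/((42167/5565) + 23500/1113) = (1778055889/30969225)/(159667/5565) = 1778055889/888546855 in ≈ 2.001 in

Q = 1778055889/888546855 in ≈ 2.001 in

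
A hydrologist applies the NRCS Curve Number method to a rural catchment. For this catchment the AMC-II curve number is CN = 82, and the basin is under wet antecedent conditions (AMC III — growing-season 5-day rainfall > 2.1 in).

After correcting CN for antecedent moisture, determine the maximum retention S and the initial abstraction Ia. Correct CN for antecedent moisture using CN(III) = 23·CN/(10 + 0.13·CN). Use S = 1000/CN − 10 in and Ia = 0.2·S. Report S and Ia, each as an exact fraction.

Adjust CN=82 to AMC III: 23·82/(10 + 0.13·82) → 1886 ÷ (1033/50) = 94300/1033 ≈ 91.288
S = 1000/(94300/1033) − 10 = 900/943 in ≈ 0.954 in
Ia = 0.2·(900/943) = 180/943 in ≈ 0.191 in

S = 900/943 in ≈ 0.954 in; Ia = 180/943 in ≈ 0.191 in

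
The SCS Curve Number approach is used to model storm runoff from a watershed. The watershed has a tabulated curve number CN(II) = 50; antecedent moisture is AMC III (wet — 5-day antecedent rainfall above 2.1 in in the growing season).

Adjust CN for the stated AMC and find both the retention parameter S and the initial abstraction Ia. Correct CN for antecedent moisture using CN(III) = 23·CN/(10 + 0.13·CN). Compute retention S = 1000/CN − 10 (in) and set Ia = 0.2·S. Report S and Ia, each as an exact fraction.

S = 100/23 in ≈ 4.348 in; Ia = 20/23 in ≈ 0.870 in

Wet (AMC III): CN(III) = 23·50/(10 + 0.13·50) = 1150/(33/2) = 2300/33 ≈ 69.697
Retention S: 1000/CN − 10 with CN=69.697 → S = 100/23 ≈ 4.348 in
Ia = 0.2·(100/23) = 20/23 in ≈ 0.870 in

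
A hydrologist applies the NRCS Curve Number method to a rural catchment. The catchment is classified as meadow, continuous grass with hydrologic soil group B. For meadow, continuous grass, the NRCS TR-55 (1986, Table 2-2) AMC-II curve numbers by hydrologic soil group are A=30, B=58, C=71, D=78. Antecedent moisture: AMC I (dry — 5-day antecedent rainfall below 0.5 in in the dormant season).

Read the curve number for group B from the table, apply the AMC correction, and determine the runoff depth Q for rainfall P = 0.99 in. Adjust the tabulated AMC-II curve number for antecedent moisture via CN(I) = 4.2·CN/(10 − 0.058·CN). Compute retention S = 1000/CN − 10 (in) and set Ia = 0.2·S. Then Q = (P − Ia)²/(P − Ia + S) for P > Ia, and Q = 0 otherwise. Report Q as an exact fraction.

Q = 0 in ≈ 0.000 in

NRCS table: meadow, continuous grass, soil group B → CN(II) = 58
Adjust CN=58 to AMC I: 4.2·58/(10 − 0.058·58) → (1218/5) ÷ (1659/250) = 2900/79 ≈ 36.709
S = 1000/(2900/79) − 10 = 500/29 in ≈ 17.241 in
Ia = 0.2·(500/29) = 100/29 in ≈ 3.448 in
P = 0.990 ≤ Ia = 3.448 in: entire storm abstracted, Q = 0.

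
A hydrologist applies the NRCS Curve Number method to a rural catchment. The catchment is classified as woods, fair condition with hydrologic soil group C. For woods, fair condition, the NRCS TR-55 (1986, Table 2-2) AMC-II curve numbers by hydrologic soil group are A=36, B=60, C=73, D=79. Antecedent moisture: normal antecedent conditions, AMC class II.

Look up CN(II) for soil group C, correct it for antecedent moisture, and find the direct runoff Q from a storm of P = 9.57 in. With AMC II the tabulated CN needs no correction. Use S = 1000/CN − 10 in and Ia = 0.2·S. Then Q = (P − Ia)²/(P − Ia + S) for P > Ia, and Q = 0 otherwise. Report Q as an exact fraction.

Q = 1385073507/222555100 in ≈ 6.224 in

NRCS table: woods, fair condition, soil group C → CN(II) = 73
AMC II — tabulated CN = 73 applies directly.
S = 1000/73 − 10 = 270/73 in ≈ 3.699 in
Ia = 0.2·(270/73) = 54/73 in ≈ 0.740 in
Since P=9.570 > Ia=0.740: effective rainfall P−Ia = 64461/7300 in
Q = (64461/7300)²/((64461/7300) + 270/73) = (4155220521/53290000)/(91461/7300) = 1385073507/222555100 in ≈ 6.224 in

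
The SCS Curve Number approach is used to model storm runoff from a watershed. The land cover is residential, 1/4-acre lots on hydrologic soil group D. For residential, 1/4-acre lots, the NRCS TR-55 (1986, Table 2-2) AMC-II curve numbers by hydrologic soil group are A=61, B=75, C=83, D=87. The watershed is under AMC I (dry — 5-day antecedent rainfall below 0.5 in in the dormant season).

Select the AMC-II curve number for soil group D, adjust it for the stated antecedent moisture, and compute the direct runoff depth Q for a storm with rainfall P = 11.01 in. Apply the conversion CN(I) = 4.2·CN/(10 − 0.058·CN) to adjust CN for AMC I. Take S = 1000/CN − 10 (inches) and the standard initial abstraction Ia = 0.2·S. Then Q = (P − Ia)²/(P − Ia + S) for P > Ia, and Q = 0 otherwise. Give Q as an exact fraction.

NRCS table: residential, 1/4-acre lots, soil group D → CN(II) = 87
Adjust CN=87 to AMC I: 4.2·87/(10 − 0.058·87) → (1827/5) ÷ (2477/500) = 182700/2477 ≈ 73.759
Retention S: 1000/CN − 10 with CN=73.759 → S = 6500/1827 ≈ 3.558 in
Ia = 0.2S: 0.2·3.558 = 0.712 in (exactly 1300/1827)
Since P=11.010 > Ia=0.712: effective rainfall P−Ia = 1881527/182700 in
Runoff Q = (P−Ia)²/(P−Ia+S) = (10.298)²/(10.298+3.558) = 3540143851729/462509982900 ≈ 7.654 in

Q = 3540143851729/462509982900 in ≈ 7.654 in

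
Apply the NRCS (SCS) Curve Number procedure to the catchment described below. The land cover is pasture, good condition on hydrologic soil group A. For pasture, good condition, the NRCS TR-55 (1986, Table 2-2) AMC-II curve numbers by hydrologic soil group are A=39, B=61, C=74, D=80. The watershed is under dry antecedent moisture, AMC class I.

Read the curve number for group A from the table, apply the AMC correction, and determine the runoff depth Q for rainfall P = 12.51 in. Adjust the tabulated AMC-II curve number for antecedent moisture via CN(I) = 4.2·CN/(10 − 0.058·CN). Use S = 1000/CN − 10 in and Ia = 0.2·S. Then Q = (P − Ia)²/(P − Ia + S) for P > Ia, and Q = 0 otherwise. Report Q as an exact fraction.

NRCS table: pasture, good condition, soil group A → CN(II) = 39
CN(I) from CN(II)=39: (4.2·39)/(10 − 0.058·39) = 81900/3869 ≈ 21.168
Retention S: 1000/CN − 10 with CN=21.168 → S = 30500/819 ≈ 37.241 in
Ia = 0.2·(30500/819) = 6100/819 in ≈ 7.448 in
Excess rainfall: 12.510 − 7.448 = 5.062 in; P > Ia so Q > 0
Q: (414569/81900)² ÷ (3464569/81900) = 171867455761/283748201100 in (≈ 0.606 in)

Q = 171867455761/283748201100 in ≈ 0.606 in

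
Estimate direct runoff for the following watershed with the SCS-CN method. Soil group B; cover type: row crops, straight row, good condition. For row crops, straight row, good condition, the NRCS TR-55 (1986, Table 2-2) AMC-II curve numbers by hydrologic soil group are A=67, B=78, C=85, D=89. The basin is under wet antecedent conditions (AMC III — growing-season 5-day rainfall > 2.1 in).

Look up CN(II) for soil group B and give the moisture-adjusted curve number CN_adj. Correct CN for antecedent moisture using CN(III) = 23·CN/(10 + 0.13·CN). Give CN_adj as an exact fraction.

CN_adj = 89700/1007 ≈ 89.076

NRCS table: row crops, straight row, good condition, soil group B → CN(II) = 78
Adjust CN=78 to AMC III: 23·78/(10 + 0.13·78) → 1794 ÷ (1007/50) = 89700/1007 ≈ 89.076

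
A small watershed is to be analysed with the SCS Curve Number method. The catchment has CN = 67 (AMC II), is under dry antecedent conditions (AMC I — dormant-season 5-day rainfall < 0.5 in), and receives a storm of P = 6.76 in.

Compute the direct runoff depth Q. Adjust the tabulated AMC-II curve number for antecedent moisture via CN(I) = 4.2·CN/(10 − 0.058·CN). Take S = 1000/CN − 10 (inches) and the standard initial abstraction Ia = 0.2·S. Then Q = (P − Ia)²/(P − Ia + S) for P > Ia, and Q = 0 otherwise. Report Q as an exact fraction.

Q = 2679201121/2219085225 in ≈ 1.207 in

CN(I) from CN(II)=67: (4.2·67)/(10 − 0.058·67) = 46900/1019 ≈ 46.026
Max retention: S = 1000/(46900/1019) − 10 = 5500/469 in (≈ 11.727 in)
Initial abstraction Ia = S/5 = (5500/469)/5 = 1100/469 ≈ 2.345 in
P − Ia = 6.760 − 2.345 = 51761/11725 ≈ 4.415 in (> 0, runoff occurs)
Q: (51761/11725)² ÷ (189261/11725) = 2679201121/2219085225 in (≈ 1.207 in)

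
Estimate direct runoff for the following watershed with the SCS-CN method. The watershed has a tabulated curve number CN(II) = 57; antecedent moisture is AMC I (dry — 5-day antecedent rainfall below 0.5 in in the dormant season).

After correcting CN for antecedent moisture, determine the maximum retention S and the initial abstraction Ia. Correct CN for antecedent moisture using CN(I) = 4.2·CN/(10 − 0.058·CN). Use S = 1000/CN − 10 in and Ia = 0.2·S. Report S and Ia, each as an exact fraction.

Adjust CN=57 to AMC I: 4.2·57/(10 − 0.058·57) → (1197/5) ÷ (3347/500) = 119700/3347 ≈ 35.763
S = 1000/(119700/3347) − 10 = 21500/1197 in ≈ 17.962 in
Initial abstraction Ia = S/5 = (21500/1197)/5 = 4300/1197 ≈ 3.592 in

S = 21500/1197 in ≈ 17.962 in; Ia = 4300/1197 in ≈ 3.592 in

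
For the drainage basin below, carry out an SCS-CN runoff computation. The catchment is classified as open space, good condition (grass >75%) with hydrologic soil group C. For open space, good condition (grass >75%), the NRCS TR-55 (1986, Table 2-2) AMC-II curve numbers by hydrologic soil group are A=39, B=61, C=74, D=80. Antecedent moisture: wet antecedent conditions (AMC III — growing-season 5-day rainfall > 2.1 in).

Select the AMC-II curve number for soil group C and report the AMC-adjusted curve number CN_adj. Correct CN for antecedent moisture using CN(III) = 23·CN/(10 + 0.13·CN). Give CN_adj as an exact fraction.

CN_adj = 85100/981 ≈ 86.748

NRCS table: open space, good condition (grass >75%), soil group C → CN(II) = 74
Wet (AMC III): CN(III) = 23·74/(10 + 0.13·74) = 1702/(981/50) = 85100/981 ≈ 86.748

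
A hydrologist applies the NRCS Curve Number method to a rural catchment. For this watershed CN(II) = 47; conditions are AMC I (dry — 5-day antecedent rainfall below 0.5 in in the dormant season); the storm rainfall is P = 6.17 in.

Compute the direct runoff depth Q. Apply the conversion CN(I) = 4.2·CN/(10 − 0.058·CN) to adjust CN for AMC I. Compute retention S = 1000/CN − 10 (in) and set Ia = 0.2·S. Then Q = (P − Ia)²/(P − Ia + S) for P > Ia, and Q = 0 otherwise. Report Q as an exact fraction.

Adjust CN=47 to AMC I: 4.2·47/(10 − 0.058·47) → (987/5) ÷ (3637/500) = 98700/3637 ≈ 27.138
Retention S: 1000/CN − 10 with CN=27.138 → S = 26500/987 ≈ 26.849 in
Ia = 0.2S: 0.2·26.849 = 5.370 in (exactly 5300/987)
Excess rainfall: 6.170 − 5.370 = 0.800 in; P > Ia so Q > 0
Runoff Q = (P−Ia)²/(P−Ia+S) = (0.800)²/(0.800+26.849) = 6237682441/269350227300 ≈ 0.023 in

Q = 6237682441/269350227300 in ≈ 0.023 in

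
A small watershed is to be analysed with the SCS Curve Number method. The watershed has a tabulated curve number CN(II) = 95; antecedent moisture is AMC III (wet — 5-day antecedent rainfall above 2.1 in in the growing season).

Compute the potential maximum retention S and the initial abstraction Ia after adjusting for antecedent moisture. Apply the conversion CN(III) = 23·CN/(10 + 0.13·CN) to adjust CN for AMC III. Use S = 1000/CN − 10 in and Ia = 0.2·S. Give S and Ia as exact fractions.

Adjust CN=95 to AMC III: 23·95/(10 + 0.13·95) → 2185 ÷ (447/20) = 43700/447 ≈ 97.763
S = 1000/(43700/447) − 10 = 100/437 in ≈ 0.229 in
Ia = 0.2·(100/437) = 20/437 in ≈ 0.046 in

S = 100/437 in ≈ 0.229 in; Ia = 20/437 in ≈ 0.046 in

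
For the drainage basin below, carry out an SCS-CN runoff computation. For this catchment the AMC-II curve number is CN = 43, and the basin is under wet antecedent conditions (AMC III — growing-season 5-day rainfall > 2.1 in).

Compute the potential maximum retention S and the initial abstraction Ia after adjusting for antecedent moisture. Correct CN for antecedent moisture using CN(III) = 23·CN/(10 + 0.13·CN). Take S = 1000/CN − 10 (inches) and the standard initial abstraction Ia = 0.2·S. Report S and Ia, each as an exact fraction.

S = 5700/989 in ≈ 5.763 in; Ia = 1140/989 in ≈ 1.153 in

Wet (AMC III): CN(III) = 23·43/(10 + 0.13·43) = 989/(1559/100) = 98900/1559 ≈ 63.438
Max retention: S = 1000/(98900/1559) − 10 = 5700/989 in (≈ 5.763 in)
Initial abstraction Ia = S/5 = (5700/989)/5 = 1140/989 ≈ 1.153 in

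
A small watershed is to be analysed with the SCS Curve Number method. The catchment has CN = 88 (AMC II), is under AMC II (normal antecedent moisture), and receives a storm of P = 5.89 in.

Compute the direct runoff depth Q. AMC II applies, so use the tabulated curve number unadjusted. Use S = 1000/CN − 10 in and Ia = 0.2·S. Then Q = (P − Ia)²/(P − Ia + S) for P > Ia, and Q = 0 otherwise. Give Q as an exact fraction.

CN(II) = 88; AMC II needs no correction.
Retention S: 1000/CN − 10 with CN=88.000 → S = 15/11 ≈ 1.364 in
Ia = 0.2·(15/11) = 3/11 in ≈ 0.273 in
P − Ia = 5.890 − 0.273 = 6179/1100 ≈ 5.617 in (> 0, runoff occurs)
Q = (6179/1100)²/((6179/1100) + 15/11) = (38180041/1210000)/(7679/1100) = 38180041/8446900 in ≈ 4.520 in

Q = 38180041/8446900 in ≈ 4.520 in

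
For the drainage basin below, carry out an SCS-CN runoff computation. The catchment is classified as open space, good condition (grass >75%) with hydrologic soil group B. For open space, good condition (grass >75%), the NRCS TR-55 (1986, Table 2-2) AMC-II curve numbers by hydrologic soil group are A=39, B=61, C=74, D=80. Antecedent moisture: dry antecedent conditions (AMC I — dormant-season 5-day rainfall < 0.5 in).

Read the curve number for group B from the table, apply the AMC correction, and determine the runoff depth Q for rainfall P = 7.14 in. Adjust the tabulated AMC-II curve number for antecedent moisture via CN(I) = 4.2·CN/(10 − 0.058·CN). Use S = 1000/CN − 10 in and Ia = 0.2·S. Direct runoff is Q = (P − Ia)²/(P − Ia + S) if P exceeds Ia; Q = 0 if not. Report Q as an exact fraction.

NRCS table: open space, good condition (grass >75%), soil group B → CN(II) = 61
CN(I) from CN(II)=61: (4.2·61)/(10 − 0.058·61) = 42700/1077 ≈ 39.647
S = 1000/(42700/1077) − 10 = 6500/427 in ≈ 15.222 in
Ia = 0.2S: 0.2·15.222 = 3.044 in (exactly 1300/427)
P − Ia = 7.140 − 3.044 = 87439/21350 ≈ 4.096 in (> 0, runoff occurs)
Q: (87439/21350)² ÷ (412439/21350) = 7645578721/8805572650 in (≈ 0.868 in)

Q = 7645578721/8805572650 in ≈ 0.868 in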